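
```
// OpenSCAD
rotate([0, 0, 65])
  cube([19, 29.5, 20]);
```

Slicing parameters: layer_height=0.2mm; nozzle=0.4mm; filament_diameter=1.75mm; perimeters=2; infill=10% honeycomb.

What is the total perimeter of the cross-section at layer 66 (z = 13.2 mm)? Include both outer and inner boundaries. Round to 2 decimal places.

At z = 13.2 mm: the cube (footprint 19×29.5) is included at this height (perimeter 97.00 mm); (rotated 65° about Z; rotation is an isometry so areas/perimeters/island counts are preserved). Overall, the cross-section is a single solid region. Total boundary length (outer) = 97.00 mm.

97.00 mm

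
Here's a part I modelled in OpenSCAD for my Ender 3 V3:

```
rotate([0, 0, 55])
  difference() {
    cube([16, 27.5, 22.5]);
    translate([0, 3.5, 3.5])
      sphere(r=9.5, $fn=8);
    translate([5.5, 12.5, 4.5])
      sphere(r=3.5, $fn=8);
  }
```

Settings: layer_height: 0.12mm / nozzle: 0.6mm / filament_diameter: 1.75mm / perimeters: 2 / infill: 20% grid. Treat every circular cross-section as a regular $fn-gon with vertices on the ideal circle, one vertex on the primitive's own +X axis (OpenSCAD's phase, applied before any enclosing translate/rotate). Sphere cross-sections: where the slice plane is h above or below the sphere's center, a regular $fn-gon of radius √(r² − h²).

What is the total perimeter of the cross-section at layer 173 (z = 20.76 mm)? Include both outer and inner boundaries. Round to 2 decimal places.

87.00 mm

At z = 20.76 mm: the cube (footprint 16×27.5) is included at this height (perimeter 87.00 mm); the sphere at (0, 3.5) is not intersected at this z (|z−center|=17.260 > r=9.5); the sphere at (5.5, 12.5) is not intersected at this z (|z−center|=16.260 > r=3.5); After the difference (first − rest): none of the subtracted shapes is present at this height, so the 16×27.5 cube is unchanged — boundary = 87.00 mm; (rotated 55° about Z; rotation is an isometry so areas/perimeters/island counts are preserved). Overall, the cross-section is a single solid region. Total boundary length (outer) = 87.00 mm.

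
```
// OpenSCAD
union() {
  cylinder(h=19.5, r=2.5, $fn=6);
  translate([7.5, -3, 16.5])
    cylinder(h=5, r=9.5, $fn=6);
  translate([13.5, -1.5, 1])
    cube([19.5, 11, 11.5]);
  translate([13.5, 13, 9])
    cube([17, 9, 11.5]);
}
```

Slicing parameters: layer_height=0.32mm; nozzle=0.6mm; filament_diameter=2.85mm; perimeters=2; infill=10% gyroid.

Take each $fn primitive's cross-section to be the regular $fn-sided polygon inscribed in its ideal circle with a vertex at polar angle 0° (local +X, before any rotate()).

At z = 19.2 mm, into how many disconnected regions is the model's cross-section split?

At z = 19.2 mm: the r=2.5 cylinder contributes a regular 6-gon of circumradius 2.5; the r=9.5 cylinder at (7.5, -3) gives a regular 6-gon of circumradius 9.5 (constant along its height); the cube at (13.5, -1.5) does not reach this height (z outside [1, 12.5]); the cube at (13.5, 13) (footprint 17×9) is included at this height; Combining (union): the regions partially overlap (shared area 9.25 mm²), so overlapping operands fuse into one piece — 2 connected regions. The result has 2 disconnected regions.

2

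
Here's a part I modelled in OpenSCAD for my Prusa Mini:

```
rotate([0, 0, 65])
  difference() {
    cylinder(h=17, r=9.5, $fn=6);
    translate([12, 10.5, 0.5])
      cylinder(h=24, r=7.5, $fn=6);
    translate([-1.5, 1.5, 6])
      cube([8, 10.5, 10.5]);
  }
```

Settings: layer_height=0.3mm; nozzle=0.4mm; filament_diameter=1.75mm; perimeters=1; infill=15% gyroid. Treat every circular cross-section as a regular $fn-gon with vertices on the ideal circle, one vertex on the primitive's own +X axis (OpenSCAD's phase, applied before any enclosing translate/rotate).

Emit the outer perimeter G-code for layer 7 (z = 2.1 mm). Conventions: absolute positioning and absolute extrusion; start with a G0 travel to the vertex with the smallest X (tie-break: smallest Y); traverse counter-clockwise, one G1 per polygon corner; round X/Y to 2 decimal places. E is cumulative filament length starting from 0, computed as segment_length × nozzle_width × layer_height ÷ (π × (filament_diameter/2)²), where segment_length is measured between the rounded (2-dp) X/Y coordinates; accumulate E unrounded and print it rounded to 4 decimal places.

G0 X-9.46 Y-0.83 Z2.10
G1 X-4.01 Y-8.61 E0.4739
G1 X5.45 Y-7.78 E0.9477
G1 X9.46 Y0.83 E1.4215
G1 X4.01 Y8.61 E1.8954
G1 X-5.45 Y7.78 E2.3692
G1 X-9.46 Y-0.83 E2.8431

At z = 2.1 mm: the cylinder: section is a regular 6-gon, circumradius r=9.5; the r=7.5 cylinder at (12, 10.5) contributes a regular 6-gon of circumradius 7.5; the cube at (-1.5, 1.5) is not intersected at this z (z outside [6, 16.5]); Taking the first minus the rest: starting from the r=9.5 cylinder, the r=7.5 cylinder at (12, 10.5) misses the remaining region (no effect) — 1 connected region; (rotated 65° about Z; rotation is an isometry so areas/perimeters/island counts are preserved). The outline is a single polygon with 6 vertices. Extrusion per mm of travel: 0.4 × 0.3 / (π × 0.875²) = 0.049890. Accumulating E over each segment gives final E = 2.8431.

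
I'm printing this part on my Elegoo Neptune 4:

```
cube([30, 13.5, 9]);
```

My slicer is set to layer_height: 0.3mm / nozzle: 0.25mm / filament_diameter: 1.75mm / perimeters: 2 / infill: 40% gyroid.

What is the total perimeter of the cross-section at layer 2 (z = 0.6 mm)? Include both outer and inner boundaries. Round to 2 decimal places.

At z = 0.6 mm: the cube (footprint 30×13.5) is included at this height (perimeter 87.00 mm). Overall, the cross-section is a single solid region. Total boundary length (outer) = 87.00 mm.

87.00 mm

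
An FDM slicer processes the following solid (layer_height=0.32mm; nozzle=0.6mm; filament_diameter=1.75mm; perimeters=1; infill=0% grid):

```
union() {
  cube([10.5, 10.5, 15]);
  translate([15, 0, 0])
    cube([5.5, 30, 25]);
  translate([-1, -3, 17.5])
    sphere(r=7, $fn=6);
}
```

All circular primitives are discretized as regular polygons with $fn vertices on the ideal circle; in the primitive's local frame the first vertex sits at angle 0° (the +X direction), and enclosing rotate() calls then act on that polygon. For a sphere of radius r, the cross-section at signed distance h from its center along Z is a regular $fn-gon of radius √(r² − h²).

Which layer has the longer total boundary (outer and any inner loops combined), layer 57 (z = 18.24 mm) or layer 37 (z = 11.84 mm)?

layer 37 (z = 11.84 mm)

Layer 57 (z = 18.24): the cube is absent (z outside [0, 15]); the 5.5×30 cube at (15, 0) contributes its full rectangle (perimeter 71.00 mm); the sphere at (-1, -3): section is a regular 6-gon, circumradius = √(r²−h²) = √(7²−0.74²) = 6.961 (perimeter = 2·6·6.961·sin(180°/6) = 41.76 mm); Taking the union: the 2 present regions are separate (no shared area or edge), so areas and boundary lengths simply add and each stays a separate island — boundary = 112.76 mm. So its perimeter = 112.76 mm. Layer 37 (z = 11.84): the 10.5×10.5 cube contributes its full rectangle (perimeter 42.00 mm); the cube at (15, 0) (footprint 5.5×30) is included at this height (perimeter 71.00 mm); the r=7 sphere at (-1, -3) contributes a regular 6-gon of circumradius √(7²−5.66²) = 4.119 (perimeter = 2·6·4.119·sin(180°/6) = 24.71 mm); Merging all regions: the regions partially overlap (shared area 0.69 mm²), so the edge portions inside another operand are dropped and the merged outline is re-measured after clipping — boundary = 134.04 mm. So its perimeter = 134.04 mm. Layer 37 is larger (134.04 vs 112.76 mm).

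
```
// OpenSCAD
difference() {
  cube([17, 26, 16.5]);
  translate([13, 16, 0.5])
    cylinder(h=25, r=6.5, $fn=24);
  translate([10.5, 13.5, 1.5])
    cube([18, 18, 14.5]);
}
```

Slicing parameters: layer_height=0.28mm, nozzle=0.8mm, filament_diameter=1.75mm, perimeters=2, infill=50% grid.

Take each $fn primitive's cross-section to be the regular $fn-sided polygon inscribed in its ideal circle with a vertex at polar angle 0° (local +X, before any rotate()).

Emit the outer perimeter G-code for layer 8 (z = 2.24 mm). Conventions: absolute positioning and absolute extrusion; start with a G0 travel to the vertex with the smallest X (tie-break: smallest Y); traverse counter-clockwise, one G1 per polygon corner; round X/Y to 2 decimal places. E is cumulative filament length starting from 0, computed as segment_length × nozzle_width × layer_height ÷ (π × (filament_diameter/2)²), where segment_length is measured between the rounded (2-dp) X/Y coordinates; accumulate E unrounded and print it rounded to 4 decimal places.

G0 X0.00 Y0.00 Z2.24
G1 X17.00 Y0.00 E1.5832
G1 X17.00 Y10.95 E2.6029
G1 X16.25 Y10.37 E2.6912
G1 X14.68 Y9.72 E2.8495
G1 X13.00 Y9.50 E3.0073
G1 X11.32 Y9.72 E3.1651
G1 X9.75 Y10.37 E3.3233
G1 X8.40 Y11.40 E3.4814
G1 X7.37 Y12.75 E3.6396
G1 X6.72 Y14.32 E3.7978
G1 X6.50 Y16.00 E3.9556
G1 X6.72 Y17.68 E4.1134
G1 X7.37 Y19.25 E4.2717
G1 X8.40 Y20.60 E4.4298
G1 X9.75 Y21.63 E4.5879
G1 X10.50 Y21.94 E4.6635
G1 X10.50 Y26.00 E5.0416
G1 X0.00 Y26.00 E6.0195
G1 X0.00 Y0.00 E8.4408

At z = 2.24 mm: the cube is present — its section is the full 17×26 rectangle; the cylinder at (13, 16): section is a regular 24-gon, circumradius r=6.5; the 18×18 cube at (10.5, 13.5) contributes its full rectangle; Subtracting the remaining from the first: starting from the 17×26 cube, the r=6.5 cylinder at (13, 16) partially overlaps it — only the 113.79 mm² overlap (of its 131.22 mm²) is removed, clipping the outline; the 18×18 cube at (10.5, 13.5) partially overlaps it — only the 25.17 mm² overlap (of its 324.00 mm²) is removed, clipping the outline — 1 connected region. The outline is a single polygon with 19 vertices. Extrusion per mm of travel: 0.8 × 0.28 / (π × 0.875²) = 0.093128. Accumulating E over each segment gives final E = 8.4408.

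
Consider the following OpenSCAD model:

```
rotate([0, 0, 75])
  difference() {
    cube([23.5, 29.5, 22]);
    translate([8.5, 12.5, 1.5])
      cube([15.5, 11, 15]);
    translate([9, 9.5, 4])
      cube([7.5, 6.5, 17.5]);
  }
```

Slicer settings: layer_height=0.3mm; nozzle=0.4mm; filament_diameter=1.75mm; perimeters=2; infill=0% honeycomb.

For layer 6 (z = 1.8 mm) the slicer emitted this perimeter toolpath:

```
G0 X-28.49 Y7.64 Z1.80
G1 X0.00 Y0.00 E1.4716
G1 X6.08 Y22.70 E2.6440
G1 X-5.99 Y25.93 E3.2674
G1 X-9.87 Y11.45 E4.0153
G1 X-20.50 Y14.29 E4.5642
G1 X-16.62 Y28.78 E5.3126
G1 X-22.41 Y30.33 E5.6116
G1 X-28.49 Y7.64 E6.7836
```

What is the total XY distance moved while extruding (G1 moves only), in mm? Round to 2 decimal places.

135.97 mm

Sum the Euclidean lengths of each G1 segment: total = 135.97 mm.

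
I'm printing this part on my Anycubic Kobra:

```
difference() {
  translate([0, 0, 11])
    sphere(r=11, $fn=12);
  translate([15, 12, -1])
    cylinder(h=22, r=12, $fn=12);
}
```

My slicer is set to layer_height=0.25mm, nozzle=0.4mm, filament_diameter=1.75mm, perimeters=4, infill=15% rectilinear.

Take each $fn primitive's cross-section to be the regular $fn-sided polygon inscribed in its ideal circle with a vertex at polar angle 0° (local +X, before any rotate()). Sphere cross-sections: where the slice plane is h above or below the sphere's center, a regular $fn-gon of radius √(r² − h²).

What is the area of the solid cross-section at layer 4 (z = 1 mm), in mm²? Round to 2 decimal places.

63.00 mm²

At z = 1 mm: the r=11 sphere slices to a regular 12-gon of circumradius 4.583 (√(r²−h²) with h=10 from center) (area = (12/2)·4.583²·sin(360°/12) = 63.00 mm²); the cylinder at (15, 12): section is a regular 12-gon, circumradius r=12 (area = (12/2)·12.000²·sin(360°/12) = 432.00 mm²); After the difference (first − rest): starting from the r=11 sphere (63.00 mm²), the r=12 cylinder at (15, 12) misses the remaining region (no effect) — area = 63.00 mm². Overall, the cross-section is a single solid region. Net area = 63.00 mm².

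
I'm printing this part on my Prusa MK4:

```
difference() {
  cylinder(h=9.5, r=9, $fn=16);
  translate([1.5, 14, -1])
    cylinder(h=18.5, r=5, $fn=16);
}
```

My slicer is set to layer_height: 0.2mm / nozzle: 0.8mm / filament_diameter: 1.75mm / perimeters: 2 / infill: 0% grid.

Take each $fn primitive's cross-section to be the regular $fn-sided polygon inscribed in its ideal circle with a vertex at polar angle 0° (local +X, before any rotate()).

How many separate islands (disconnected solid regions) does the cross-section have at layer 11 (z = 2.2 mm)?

At z = 2.2 mm: the r=9 cylinder contributes a regular 16-gon of circumradius 9; the cylinder at (1.5, 14): section is a regular 16-gon, circumradius r=5; Taking the first minus the rest: starting from the r=9 cylinder, the r=5 cylinder at (1.5, 14) misses the remaining region (no effect) — 1 connected region. Overall, the cross-section is a single solid region. Island count = 1.

1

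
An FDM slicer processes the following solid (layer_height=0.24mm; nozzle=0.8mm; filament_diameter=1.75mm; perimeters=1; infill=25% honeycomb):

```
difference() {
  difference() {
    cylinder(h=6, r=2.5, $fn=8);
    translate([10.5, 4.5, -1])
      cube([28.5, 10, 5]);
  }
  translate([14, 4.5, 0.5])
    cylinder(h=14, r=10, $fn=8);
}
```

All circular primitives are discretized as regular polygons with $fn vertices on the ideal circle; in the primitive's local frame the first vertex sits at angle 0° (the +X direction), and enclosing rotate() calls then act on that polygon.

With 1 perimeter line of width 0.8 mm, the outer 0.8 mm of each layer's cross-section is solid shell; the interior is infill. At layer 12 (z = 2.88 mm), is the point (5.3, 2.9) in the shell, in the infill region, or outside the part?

outside

At z = 2.88 mm: the r=2.5 cylinder gives a regular 8-gon of circumradius 2.5 (constant along its height); the cube at (10.5, 4.5) (footprint 28.5×10) is included at this height; Subtracting the remaining from the first: starting from the r=2.5 cylinder, the 28.5×10 cube at (10.5, 4.5) misses the remaining region (no effect) — 1 connected region; the r=10 cylinder at (14, 4.5) contributes a regular 8-gon of circumradius 10; Taking the first minus the rest: starting from that combined region, the r=10 cylinder at (14, 4.5) misses the remaining region (no effect) — 1 connected region. Overall, the cross-section is a single solid region. The nearest boundary edge runs (1.77, 1.77)→(2.50, 0.00); distance from the point to it = 3.70 mm. The point is not inside any of the regions above, so it lies outside the cross-section (3.70 mm from the nearest boundary).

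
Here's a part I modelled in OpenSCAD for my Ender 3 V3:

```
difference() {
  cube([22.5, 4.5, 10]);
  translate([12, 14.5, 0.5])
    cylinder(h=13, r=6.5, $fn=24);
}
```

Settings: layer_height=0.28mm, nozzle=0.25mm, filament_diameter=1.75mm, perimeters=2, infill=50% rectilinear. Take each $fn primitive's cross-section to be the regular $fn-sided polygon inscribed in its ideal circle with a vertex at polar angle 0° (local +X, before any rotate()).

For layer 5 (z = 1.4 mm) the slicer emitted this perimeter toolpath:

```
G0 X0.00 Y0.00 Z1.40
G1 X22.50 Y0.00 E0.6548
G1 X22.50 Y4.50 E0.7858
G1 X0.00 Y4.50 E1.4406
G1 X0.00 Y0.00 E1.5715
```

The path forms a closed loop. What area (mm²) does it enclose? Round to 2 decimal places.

Apply the shoelace formula to the sequence of (X, Y) vertices; enclosed area = 101.25 mm².

101.25 mm²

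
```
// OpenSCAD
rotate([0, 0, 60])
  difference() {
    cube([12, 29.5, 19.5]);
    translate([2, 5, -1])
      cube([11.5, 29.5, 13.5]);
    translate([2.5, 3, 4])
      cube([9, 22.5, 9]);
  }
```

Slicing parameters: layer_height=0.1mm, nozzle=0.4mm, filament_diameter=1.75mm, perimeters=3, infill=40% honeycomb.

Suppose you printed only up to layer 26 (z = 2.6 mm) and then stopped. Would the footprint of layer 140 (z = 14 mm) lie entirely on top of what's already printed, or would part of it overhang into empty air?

Compare the two slices. At z = 2.6: the cube is present — its section is the full 12×29.5 rectangle (area 354.00 mm²); the 11.5×29.5 cube at (2, 5) contributes its full rectangle (area 339.25 mm²); the cube at (2.5, 3) is absent (z outside [4, 13]); Taking the first minus the rest: starting from the 12×29.5 cube (354.00 mm²), the 11.5×29.5 cube at (2, 5) partially overlaps it — only the 245.00 mm² overlap (of its 339.25 mm²) is removed, clipping the outline — area = 109.00 mm²; (whole slice rotated 60° about Z — lengths, areas and connectivity unchanged). At z = 14: the cube is present — its section is the full 12×29.5 rectangle (area 354.00 mm²); the cube at (2, 5) is absent (z outside [-1, 12.5]); the cube at (2.5, 3) does not reach this height (z outside [4, 13]); Taking the first minus the rest: none of the subtracted shapes is present at this height, so the 12×29.5 cube is unchanged — area = 354.00 mm²; (whole slice rotated 60° about Z — lengths, areas and connectivity unchanged). Checking containment: at z = 14 the cross-section extends beyond the z = 2.6 cross-section by about 245.00 mm².

part overhangs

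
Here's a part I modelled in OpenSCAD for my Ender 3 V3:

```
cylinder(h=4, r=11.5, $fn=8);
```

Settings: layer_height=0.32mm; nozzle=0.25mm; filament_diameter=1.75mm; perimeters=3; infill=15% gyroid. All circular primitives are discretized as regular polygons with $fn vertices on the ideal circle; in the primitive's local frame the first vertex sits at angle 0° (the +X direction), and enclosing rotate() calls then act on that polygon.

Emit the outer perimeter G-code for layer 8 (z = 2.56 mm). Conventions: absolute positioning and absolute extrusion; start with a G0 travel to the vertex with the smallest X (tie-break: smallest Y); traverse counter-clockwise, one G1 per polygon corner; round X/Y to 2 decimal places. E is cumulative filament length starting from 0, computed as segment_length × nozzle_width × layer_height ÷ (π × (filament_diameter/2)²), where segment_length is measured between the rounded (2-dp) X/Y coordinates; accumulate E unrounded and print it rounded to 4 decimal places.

G0 X-11.50 Y0.00 Z2.56
G1 X-8.13 Y-8.13 E0.2927
G1 X0.00 Y-11.50 E0.5854
G1 X8.13 Y-8.13 E0.8781
G1 X11.50 Y0.00 E1.1709
G1 X8.13 Y8.13 E1.4636
G1 X0.00 Y11.50 E1.7563
G1 X-8.13 Y8.13 E2.0490
G1 X-11.50 Y0.00 E2.3417

At z = 2.56 mm: the cylinder: section is a regular 8-gon, circumradius r=11.5. The outline is a single polygon with 8 vertices. Extrusion per mm of travel: 0.25 × 0.32 / (π × 0.875²) = 0.033260. Accumulating E over each segment gives final E = 2.3417.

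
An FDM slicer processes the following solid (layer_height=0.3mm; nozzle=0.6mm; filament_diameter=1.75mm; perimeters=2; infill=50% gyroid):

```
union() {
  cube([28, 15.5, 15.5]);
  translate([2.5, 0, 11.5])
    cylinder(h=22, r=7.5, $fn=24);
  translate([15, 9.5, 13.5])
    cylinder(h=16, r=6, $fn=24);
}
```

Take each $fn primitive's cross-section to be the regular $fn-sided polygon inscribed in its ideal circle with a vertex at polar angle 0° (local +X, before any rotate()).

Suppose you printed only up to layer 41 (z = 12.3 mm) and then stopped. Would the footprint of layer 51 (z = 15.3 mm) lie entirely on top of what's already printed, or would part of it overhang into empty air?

Compare the two slices. At z = 12.3: the cube is present — its section is the full 28×15.5 rectangle (area 434.00 mm²); the r=7.5 cylinder at (2.5, 0) contributes a regular 24-gon of circumradius 7.5 (area = (24/2)·7.500²·sin(360°/24) = 174.70 mm²); the cylinder at (15, 9.5) is absent (z outside [13.5, 29.5]); Taking the union: the regions partially overlap — summed areas 608.70 mm² minus the doubly-counted overlap 61.97 mm² gives 546.73 mm² — area = 546.73 mm². At z = 15.3: the 28×15.5 cube contributes its full rectangle (area 434.00 mm²); the r=7.5 cylinder at (2.5, 0) contributes a regular 24-gon of circumradius 7.5 (area = (24/2)·7.500²·sin(360°/24) = 174.70 mm²); the r=6 cylinder at (15, 9.5) contributes a regular 24-gon of circumradius 6 (area = (24/2)·6.000²·sin(360°/24) = 111.81 mm²); Taking the union: the regions partially overlap — summed areas 720.51 mm² minus the doubly-counted overlap 173.78 mm² gives 546.73 mm² — area = 546.73 mm². Checking containment: the cross-section at z = 15.3 is a subset of the cross-section at z = 12.3.

entirely on top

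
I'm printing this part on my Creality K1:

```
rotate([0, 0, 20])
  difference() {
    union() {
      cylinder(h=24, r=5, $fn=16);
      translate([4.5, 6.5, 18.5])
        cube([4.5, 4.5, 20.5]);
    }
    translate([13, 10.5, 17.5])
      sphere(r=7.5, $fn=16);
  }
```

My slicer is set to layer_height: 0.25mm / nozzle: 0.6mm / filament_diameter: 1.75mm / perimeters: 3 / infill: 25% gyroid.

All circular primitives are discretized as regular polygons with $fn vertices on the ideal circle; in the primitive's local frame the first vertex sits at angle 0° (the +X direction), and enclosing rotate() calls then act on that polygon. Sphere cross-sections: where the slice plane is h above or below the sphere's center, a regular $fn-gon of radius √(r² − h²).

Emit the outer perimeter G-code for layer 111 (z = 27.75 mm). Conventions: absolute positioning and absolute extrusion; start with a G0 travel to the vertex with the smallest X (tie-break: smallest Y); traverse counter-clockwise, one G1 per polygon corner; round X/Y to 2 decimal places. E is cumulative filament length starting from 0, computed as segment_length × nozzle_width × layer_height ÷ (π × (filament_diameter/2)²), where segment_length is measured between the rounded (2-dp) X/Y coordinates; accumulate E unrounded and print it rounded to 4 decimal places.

At z = 27.75 mm: the cylinder does not reach this height (z outside [0, 24]); the cube at (4.5, 6.5) is present — its section is the full 4.5×4.5 rectangle; Taking the union: only the 4.5×4.5 cube at (4.5, 6.5) is present, so the union is just that shape — 1 connected region; the sphere at (13, 10.5) is not intersected at this z (|z−center|=10.250 > r=7.5); Subtracting the remaining from the first: none of the subtracted shapes is present at this height, so that combined region is unchanged — 1 connected region; (rotated 20° about Z; rotation is an isometry so areas/perimeters/island counts are preserved). The outline is a single polygon with 4 vertices. Extrusion per mm of travel: 0.6 × 0.25 / (π × 0.875²) = 0.062363. Accumulating E over each segment gives final E = 1.1213.

G0 X0.47 Y11.88 Z27.75
G1 X2.01 Y7.65 E0.2807
G1 X6.23 Y9.19 E0.5609
G1 X4.70 Y13.41 E0.8408
G1 X0.47 Y11.88 E1.1213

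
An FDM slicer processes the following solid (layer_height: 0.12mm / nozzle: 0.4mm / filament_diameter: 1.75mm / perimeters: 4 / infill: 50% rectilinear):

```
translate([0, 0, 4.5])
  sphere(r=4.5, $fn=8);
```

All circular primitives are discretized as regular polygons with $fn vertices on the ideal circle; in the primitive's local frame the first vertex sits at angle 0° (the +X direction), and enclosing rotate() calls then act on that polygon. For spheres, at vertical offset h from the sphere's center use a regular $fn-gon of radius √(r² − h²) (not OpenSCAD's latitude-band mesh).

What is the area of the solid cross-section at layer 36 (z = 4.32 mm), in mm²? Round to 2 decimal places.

57.18 mm²

At z = 4.32 mm: the sphere: section is a regular 8-gon, circumradius = √(r²−h²) = √(4.5²−0.18²) = 4.496 (area = (8/2)·4.496²·sin(360°/8) = 57.18 mm²). Overall, the cross-section is a single solid region. Net area = 57.18 mm².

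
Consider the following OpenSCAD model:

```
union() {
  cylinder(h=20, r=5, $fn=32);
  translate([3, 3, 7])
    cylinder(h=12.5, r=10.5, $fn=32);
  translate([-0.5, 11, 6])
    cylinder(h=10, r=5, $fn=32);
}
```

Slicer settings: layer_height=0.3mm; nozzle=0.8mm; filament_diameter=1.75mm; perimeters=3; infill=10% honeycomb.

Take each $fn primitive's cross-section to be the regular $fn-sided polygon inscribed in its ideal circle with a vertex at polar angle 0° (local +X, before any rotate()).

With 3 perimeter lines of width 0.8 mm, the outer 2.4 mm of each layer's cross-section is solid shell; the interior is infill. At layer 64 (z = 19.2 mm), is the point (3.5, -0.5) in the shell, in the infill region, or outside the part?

infill

At z = 19.2 mm: the r=5 cylinder contributes a regular 32-gon of circumradius 5; the r=10.5 cylinder at (3, 3) contributes a regular 32-gon of circumradius 10.5; the cylinder at (-0.5, 11) does not reach this height (z outside [6, 16]); Taking the union: the r=5 cylinder lies entirely inside the r=10.5 cylinder at (3, 3), so the union is just the r=10.5 cylinder at (3, 3) — 1 connected region. Overall, the cross-section is a single solid region. The nearest boundary edge runs (5.05, -7.30)→(3.00, -7.50); distance from the point to it = 6.92 mm. The point is inside the cross-section and 6.92 mm from the nearest boundary — more than the 2.4 mm shell width (3 × 0.8), so it's in the infill interior.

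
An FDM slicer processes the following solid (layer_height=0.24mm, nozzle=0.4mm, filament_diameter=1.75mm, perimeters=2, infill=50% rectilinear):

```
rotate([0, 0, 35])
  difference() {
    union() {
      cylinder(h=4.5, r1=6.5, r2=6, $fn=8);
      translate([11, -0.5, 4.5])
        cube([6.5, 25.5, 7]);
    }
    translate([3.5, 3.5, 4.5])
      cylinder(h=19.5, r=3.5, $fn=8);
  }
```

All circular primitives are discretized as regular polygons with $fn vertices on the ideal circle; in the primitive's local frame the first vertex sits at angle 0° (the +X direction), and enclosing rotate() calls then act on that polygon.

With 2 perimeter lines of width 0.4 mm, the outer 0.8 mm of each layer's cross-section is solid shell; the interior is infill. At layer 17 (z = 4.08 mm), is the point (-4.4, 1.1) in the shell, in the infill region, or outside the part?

At z = 4.08 mm: the cone contributes a regular 8-gon of circumradius 6.047 (interpolated between r1=6.5 and r2=6 at t=0.907); the cube at (11, -0.5) is not intersected at this z (z outside [4.5, 11.5]); Taking the union: only the cone is present, so the union is just that shape — 1 connected region; the cylinder at (3.5, 3.5) is absent (z outside [4.5, 24]); After the difference (first − rest): none of the subtracted shapes is present at this height, so that combined region is unchanged — 1 connected region; (whole slice rotated 35° about Z — lengths, areas and connectivity unchanged). Overall, the cross-section is a single solid region. Undo the 35° rotation: the query point maps to (-2.973, 3.425) in the un-rotated model frame. The nearest boundary edge runs (0.00, 6.05)→(-4.28, 4.28); distance from the point to it = 1.28 mm. The point is inside the cross-section and 1.28 mm from the nearest boundary — more than the 0.8 mm shell width (2 × 0.4), so it's in the infill interior.

infill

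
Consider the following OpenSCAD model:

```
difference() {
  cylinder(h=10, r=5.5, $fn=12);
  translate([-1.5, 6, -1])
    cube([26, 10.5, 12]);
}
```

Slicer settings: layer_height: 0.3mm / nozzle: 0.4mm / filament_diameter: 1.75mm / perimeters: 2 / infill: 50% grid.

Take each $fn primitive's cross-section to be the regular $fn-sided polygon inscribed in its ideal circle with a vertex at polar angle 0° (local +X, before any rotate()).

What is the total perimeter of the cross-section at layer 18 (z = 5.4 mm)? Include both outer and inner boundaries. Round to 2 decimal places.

34.16 mm

At z = 5.4 mm: the cylinder: section is a regular 12-gon, circumradius r=5.5 (perimeter = 2·12·5.500·sin(180°/12) = 34.16 mm); the 26×10.5 cube at (-1.5, 6) contributes its full rectangle (perimeter 73.00 mm); Taking the first minus the rest: starting from the r=5.5 cylinder, the 26×10.5 cube at (-1.5, 6) misses the remaining region (no effect) — boundary = 34.16 mm. Overall, the cross-section is a single solid region. Total boundary length (outer) = 34.16 mm.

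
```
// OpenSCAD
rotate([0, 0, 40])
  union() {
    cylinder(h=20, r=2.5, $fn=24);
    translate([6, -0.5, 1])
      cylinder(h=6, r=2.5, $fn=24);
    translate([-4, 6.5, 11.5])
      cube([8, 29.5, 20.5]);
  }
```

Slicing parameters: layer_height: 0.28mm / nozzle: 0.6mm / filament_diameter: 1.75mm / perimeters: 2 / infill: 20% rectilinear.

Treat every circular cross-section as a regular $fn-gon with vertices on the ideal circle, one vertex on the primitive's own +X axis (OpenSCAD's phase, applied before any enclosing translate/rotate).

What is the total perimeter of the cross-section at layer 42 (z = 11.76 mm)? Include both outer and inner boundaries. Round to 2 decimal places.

90.66 mm

At z = 11.76 mm: the r=2.5 cylinder gives a regular 24-gon of circumradius 2.5 (constant along its height) (perimeter = 2·24·2.500·sin(180°/24) = 15.66 mm); the cylinder at (6, -0.5) is absent (z outside [1, 7]); the cube at (-4, 6.5) is present — its section is the full 8×29.5 rectangle (perimeter 75.00 mm); Taking the union: the 2 present regions are separate (no shared area or edge), so areas and boundary lengths simply add and each stays a separate island — boundary = 90.66 mm; (rotated 40° about Z; rotation is an isometry so areas/perimeters/island counts are preserved). Overall, the cross-section has 2 separate islands. Total boundary length (outer) = 90.66 mm.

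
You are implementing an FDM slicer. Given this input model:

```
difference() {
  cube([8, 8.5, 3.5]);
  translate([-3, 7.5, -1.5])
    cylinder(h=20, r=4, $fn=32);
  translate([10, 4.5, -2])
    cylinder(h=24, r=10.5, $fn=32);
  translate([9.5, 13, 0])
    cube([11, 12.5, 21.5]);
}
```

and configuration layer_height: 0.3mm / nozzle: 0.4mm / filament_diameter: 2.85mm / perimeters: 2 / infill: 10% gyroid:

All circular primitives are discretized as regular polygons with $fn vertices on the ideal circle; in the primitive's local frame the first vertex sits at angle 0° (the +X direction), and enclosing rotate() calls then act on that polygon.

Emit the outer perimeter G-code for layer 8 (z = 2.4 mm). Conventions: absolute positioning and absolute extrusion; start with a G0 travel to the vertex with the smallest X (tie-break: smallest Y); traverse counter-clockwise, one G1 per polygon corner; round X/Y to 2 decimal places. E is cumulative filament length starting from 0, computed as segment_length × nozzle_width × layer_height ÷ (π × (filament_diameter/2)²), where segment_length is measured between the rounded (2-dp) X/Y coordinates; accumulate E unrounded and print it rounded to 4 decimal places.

At z = 2.4 mm: the cube (footprint 8×8.5) is included at this height; the cylinder at (-3, 7.5): section is a regular 32-gon, circumradius r=4; the r=10.5 cylinder at (10, 4.5) contributes a regular 32-gon of circumradius 10.5; the cube at (9.5, 13) (footprint 11×12.5) is included at this height; Taking the first minus the rest: starting from the 8×8.5 cube, the r=4 cylinder at (-3, 7.5) partially overlaps it — only the 2.72 mm² overlap (of its 49.94 mm²) is removed, clipping the outline; the r=10.5 cylinder at (10, 4.5) partially overlaps it — only the 64.92 mm² overlap (of its 344.14 mm²) is removed, clipping the outline; the 11×12.5 cube at (9.5, 13) misses the remaining region (no effect) — 1 connected region. The outline is a single polygon with 4 vertices. Extrusion per mm of travel: 0.4 × 0.3 / (π × 1.425²) = 0.018811. Accumulating E over each segment gives final E = 0.0679.

G0 X0.00 Y0.00 Z2.40
G1 X0.56 Y0.00 E0.0105
G1 X0.30 Y0.48 E0.0208
G1 X0.00 Y1.47 E0.0403
G1 X0.00 Y0.00 E0.0679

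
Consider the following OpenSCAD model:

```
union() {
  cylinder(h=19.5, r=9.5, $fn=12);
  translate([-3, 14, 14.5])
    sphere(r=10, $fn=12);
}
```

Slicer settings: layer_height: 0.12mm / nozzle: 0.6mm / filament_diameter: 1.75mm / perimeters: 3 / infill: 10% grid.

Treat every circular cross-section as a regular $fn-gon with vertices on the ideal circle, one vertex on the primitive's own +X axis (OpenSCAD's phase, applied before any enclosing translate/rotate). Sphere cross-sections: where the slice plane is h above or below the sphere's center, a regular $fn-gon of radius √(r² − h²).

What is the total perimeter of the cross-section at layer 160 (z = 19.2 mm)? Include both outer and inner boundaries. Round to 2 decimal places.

At z = 19.2 mm: the r=9.5 cylinder gives a regular 12-gon of circumradius 9.5 (constant along its height) (perimeter = 2·12·9.500·sin(180°/12) = 59.01 mm); the sphere at (-3, 14): section is a regular 12-gon, circumradius = √(r²−h²) = √(10²−4.7²) = 8.827 (perimeter = 2·12·8.827·sin(180°/12) = 54.83 mm); Combining (union): the regions partially overlap (shared area 26.01 mm²), so the edge portions inside another operand are dropped and the merged outline is re-measured after clipping — boundary = 90.74 mm. Overall, the cross-section is a single solid region. Total boundary length (outer) = 90.74 mm.

90.74 mm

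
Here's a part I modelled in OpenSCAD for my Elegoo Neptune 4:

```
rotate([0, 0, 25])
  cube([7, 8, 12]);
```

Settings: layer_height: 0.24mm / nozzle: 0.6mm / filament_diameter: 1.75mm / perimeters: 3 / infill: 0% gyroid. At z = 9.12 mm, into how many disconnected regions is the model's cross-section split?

1

At z = 9.12 mm: the cube (footprint 7×8) is included at this height; (whole slice rotated 25° about Z — lengths, areas and connectivity unchanged). The result has 1 disconnected region.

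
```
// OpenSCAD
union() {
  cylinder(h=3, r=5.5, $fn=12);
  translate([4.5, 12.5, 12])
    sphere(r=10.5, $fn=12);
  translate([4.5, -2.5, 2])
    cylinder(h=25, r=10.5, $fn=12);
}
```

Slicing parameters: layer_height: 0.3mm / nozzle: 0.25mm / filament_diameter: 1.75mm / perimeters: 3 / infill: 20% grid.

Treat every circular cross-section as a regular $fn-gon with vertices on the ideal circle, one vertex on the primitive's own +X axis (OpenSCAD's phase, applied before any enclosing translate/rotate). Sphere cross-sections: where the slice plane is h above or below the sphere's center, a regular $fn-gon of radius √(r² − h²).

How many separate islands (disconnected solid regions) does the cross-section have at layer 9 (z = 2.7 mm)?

1

At z = 2.7 mm: the r=5.5 cylinder gives a regular 12-gon of circumradius 5.5 (constant along its height); the r=10.5 sphere at (4.5, 12.5) contributes a regular 12-gon of circumradius √(10.5²−9.3²) = 4.874; the r=10.5 cylinder at (4.5, -2.5) gives a regular 12-gon of circumradius 10.5 (constant along its height); Taking the union: the regions partially overlap (shared area 90.17 mm²), so overlapping operands fuse into one piece — 1 connected region. Overall, the cross-section is a single solid region. Island count = 1.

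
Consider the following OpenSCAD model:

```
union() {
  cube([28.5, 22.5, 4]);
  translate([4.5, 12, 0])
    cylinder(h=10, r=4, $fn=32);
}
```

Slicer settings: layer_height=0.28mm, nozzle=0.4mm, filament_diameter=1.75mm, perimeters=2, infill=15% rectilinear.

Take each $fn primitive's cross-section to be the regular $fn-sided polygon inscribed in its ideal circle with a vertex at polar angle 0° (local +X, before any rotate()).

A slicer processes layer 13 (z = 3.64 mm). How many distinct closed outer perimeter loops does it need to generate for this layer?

1

At z = 3.64 mm: the cube is present — its section is the full 28.5×22.5 rectangle; the cylinder at (4.5, 12): section is a regular 32-gon, circumradius r=4; Combining (union): the r=4 cylinder at (4.5, 12) lies entirely inside the 28.5×22.5 cube, so the union is just the 28.5×22.5 cube — 1 connected region. The result has 1 disconnected region.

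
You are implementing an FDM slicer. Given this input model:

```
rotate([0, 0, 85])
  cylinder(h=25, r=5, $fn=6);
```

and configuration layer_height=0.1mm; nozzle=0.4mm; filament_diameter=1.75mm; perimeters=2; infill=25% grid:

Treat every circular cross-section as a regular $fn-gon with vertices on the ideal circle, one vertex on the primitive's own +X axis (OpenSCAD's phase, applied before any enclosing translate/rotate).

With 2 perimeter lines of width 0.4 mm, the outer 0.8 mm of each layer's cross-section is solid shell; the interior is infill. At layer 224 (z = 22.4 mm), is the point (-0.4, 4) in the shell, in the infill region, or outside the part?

shell

At z = 22.4 mm: the r=5 cylinder contributes a regular 6-gon of circumradius 5; (rotated 85° about Z; rotation is an isometry so areas/perimeters/island counts are preserved). Overall, the cross-section is a single solid region. Undo the 85° rotation: the query point maps to (3.950, 0.747) in the un-rotated model frame. The nearest boundary edge runs (5.00, 0.00)→(2.50, 4.33); distance from the point to it = 0.54 mm. The point is inside the cross-section, 0.54 mm from the nearest boundary — within the 0.8 mm shell band (2 × 0.4).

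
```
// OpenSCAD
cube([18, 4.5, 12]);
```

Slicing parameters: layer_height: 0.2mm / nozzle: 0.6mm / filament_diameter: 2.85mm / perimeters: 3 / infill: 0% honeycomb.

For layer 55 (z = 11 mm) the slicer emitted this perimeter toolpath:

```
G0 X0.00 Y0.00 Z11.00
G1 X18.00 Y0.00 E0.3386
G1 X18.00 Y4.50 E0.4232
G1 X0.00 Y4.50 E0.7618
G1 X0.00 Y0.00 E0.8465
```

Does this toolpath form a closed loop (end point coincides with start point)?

Start point (G0): (0.00, 0.00). End point (last G1): the path returns to the start — closed.

yes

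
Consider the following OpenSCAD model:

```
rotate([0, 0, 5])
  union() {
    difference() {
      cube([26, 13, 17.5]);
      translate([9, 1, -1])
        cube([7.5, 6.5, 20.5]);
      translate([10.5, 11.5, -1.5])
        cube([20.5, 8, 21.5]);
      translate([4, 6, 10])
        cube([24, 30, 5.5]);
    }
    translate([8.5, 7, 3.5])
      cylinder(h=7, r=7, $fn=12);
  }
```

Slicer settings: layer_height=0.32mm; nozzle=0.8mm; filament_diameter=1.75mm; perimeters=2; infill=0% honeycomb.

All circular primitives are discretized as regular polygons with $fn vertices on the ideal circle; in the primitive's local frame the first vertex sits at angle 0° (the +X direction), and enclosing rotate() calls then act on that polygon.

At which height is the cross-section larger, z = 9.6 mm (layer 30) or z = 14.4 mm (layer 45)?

layer 30 (z = 9.6 mm)

Layer 30 (z = 9.6): the cube is present — its section is the full 26×13 rectangle (area 338.00 mm²); the 7.5×6.5 cube at (9, 1) contributes its full rectangle (area 48.75 mm²); the 20.5×8 cube at (10.5, 11.5) contributes its full rectangle (area 164.00 mm²); the cube at (4, 6) is not intersected at this z (z outside [10, 15.5]); Taking the first minus the rest: starting from the 26×13 cube (338.00 mm²), the 7.5×6.5 cube at (9, 1) lies wholly inside it (removes its full 48.75 mm² and its 28.00 mm outline becomes a hole wall); the 20.5×8 cube at (10.5, 11.5) partially overlaps it — only the 23.25 mm² overlap (of its 164.00 mm²) is removed, clipping the outline — area = 266.00 mm²; the cylinder at (8.5, 7): section is a regular 12-gon, circumradius r=7 (area = (12/2)·7.000²·sin(360°/12) = 147.00 mm²); Taking the union: the regions partially overlap — summed areas 413.00 mm² minus the doubly-counted overlap 104.70 mm² gives 308.30 mm² — area = 308.30 mm²; (rotated 5° about Z; rotation is an isometry so areas/perimeters/island counts are preserved). So its area = 308.30 mm². Layer 45 (z = 14.4): the cube is present — its section is the full 26×13 rectangle (area 338.00 mm²); the cube at (9, 1) is present — its section is the full 7.5×6.5 rectangle (area 48.75 mm²); the cube at (10.5, 11.5) (footprint 20.5×8) is included at this height (area 164.00 mm²); the cube at (4, 6) is present — its section is the full 24×30 rectangle (area 720.00 mm²); Subtracting the remaining from the first: starting from the 26×13 cube (338.00 mm²), the 7.5×6.5 cube at (9, 1) lies wholly inside it (removes its full 48.75 mm² and its 28.00 mm outline becomes a hole wall); the 20.5×8 cube at (10.5, 11.5) partially overlaps it — only the 23.25 mm² overlap (of its 164.00 mm²) is removed, clipping the outline; the 24×30 cube at (4, 6) partially overlaps it — only the 119.50 mm² overlap (of its 720.00 mm²) is removed, clipping the outline — area = 146.50 mm²; the cylinder at (8.5, 7) is absent (z outside [3.5, 10.5]); Merging all regions: only that combined region is present, so the union is just that shape — area = 146.50 mm²; (rotated 5° about Z; rotation is an isometry so areas/perimeters/island counts are preserved). So its area = 146.50 mm². Layer 30 is larger (308.30 vs 146.50 mm²).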